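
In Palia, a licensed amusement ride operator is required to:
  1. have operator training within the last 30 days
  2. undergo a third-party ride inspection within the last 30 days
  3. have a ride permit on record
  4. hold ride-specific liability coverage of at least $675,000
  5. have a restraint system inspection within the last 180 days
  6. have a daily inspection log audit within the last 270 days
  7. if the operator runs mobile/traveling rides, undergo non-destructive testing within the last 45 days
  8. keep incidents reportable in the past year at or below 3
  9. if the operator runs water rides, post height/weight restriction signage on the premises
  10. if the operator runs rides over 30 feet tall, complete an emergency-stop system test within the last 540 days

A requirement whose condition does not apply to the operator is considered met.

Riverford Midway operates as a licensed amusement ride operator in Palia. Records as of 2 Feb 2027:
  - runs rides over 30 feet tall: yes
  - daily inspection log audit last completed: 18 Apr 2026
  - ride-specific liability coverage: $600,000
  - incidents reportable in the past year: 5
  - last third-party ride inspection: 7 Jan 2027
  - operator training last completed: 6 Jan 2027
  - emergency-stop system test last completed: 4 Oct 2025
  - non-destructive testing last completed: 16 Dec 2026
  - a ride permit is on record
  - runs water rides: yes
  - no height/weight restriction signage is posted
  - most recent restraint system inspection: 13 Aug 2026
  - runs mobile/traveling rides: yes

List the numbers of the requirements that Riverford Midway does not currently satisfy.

4, 6, 7, 8, 9

1. operator training 27 days ago vs limit 30 → met
2. third-party ride inspection 26 days ago vs limit 30 → met
3. ride permit present → met
4. ride-specific liability coverage $600,000 < $675,000 → not met
5. restraint system inspection 173 days ago vs limit 180 → met
6. daily inspection log audit 290 days ago vs limit 270 → not met
7. condition 'runs mobile/traveling rides' holds; non-destructive testing 48 days ago vs limit 45 → not met
8. incidents reportable in the past year 5 > 3 → not met
9. condition 'runs water rides' holds; height/weight restriction signage absent → not met
10. condition 'runs rides over 30 feet tall' holds; emergency-stop system test 486 days ago vs limit 540 → met
Not met: 4, 6, 7, 8, 9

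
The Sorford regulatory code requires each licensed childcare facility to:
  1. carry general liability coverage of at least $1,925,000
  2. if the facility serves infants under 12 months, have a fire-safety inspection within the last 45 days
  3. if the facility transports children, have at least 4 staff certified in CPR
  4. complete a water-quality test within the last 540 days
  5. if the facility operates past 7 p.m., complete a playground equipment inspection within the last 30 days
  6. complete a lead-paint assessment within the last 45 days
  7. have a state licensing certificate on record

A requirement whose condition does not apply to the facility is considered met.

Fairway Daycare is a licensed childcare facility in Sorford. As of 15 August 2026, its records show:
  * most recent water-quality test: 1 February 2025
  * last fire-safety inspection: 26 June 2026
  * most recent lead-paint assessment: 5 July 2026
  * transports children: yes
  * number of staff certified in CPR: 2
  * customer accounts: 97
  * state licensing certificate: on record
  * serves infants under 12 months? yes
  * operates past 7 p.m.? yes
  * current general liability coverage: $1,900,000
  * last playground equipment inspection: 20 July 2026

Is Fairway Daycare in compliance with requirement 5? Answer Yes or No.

Yes

5. condition 'operates past 7 p.m.' holds; playground equipment inspection 26 days ago vs limit 30 → met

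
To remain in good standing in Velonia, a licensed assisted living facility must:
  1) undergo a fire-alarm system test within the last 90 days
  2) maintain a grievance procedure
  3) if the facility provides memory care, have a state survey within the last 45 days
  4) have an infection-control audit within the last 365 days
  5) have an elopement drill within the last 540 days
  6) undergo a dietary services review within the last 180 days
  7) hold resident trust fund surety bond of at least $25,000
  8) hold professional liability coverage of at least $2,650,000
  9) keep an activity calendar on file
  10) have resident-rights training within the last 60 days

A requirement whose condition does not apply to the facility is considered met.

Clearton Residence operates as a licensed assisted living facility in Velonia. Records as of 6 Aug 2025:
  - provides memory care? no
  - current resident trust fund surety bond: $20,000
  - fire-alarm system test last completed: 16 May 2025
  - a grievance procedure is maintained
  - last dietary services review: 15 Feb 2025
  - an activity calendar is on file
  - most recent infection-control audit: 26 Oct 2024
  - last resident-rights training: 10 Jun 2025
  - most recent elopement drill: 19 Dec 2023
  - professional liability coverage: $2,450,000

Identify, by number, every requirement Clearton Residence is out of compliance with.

5, 7, 8

1. fire-alarm system test 82 days ago vs limit 90 → met
2. grievance procedure present → met
3. condition 'provides memory care' does not hold → requirement n/a → met
4. infection-control audit 284 days ago vs limit 365 → met
5. elopement drill 596 days ago vs limit 540 → not met
6. dietary services review 172 days ago vs limit 180 → met
7. resident trust fund surety bond $20,000 < $25,000 → not met
8. professional liability coverage $2,450,000 < $2,650,000 → not met
9. activity calendar present → met
10. resident-rights training 57 days ago vs limit 60 → met
Not met: 5, 7, 8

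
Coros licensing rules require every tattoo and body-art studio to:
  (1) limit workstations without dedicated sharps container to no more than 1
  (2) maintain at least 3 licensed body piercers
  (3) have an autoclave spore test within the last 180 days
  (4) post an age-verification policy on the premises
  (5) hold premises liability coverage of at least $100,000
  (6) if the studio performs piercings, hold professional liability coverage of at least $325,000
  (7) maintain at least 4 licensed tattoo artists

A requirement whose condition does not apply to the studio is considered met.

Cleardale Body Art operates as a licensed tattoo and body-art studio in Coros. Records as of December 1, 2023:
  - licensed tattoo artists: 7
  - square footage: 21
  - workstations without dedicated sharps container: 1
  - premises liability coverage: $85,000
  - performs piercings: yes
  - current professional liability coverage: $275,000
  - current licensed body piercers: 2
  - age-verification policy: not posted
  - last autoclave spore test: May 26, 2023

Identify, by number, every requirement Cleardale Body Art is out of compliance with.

2, 3, 4, 5, 6

1. workstations without dedicated sharps container 1 ≤ 1 → met
2. licensed body piercers 2 < 3 → not met
3. autoclave spore test 189 days ago vs limit 180 → not met
4. age-verification policy absent → not met
5. premises liability coverage $85,000 < $100,000 → not met
6. condition 'performs piercings' holds; professional liability coverage $275,000 < $325,000 → not met
7. licensed tattoo artists 7 ≥ 4 → met
Not met: 2, 3, 4, 5, 6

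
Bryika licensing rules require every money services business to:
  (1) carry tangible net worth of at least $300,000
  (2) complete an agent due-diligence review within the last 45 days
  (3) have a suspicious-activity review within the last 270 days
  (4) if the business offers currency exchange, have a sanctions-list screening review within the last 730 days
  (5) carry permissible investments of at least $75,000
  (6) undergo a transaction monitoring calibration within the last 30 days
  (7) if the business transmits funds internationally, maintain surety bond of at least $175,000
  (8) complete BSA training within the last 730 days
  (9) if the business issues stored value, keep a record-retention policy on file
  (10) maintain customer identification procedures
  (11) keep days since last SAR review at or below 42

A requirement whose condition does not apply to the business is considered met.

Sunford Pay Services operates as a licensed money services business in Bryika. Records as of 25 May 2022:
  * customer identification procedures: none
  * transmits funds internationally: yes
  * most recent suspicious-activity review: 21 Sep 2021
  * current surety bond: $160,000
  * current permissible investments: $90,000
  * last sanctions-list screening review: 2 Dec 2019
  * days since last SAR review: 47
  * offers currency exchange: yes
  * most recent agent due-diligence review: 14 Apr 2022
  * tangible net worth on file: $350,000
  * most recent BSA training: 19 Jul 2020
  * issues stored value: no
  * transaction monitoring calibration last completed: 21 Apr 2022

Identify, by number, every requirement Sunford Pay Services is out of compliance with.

1. tangible net worth $350,000 ≥ $300,000 → met
2. agent due-diligence review 41 days ago vs limit 45 → met
3. suspicious-activity review 246 days ago vs limit 270 → met
4. condition 'offers currency exchange' holds; sanctions-list screening review 905 days ago vs limit 730 → not met
5. permissible investments $90,000 ≥ $75,000 → met
6. transaction monitoring calibration 34 days ago vs limit 30 → not met
7. condition 'transmits funds internationally' holds; surety bond $160,000 < $175,000 → not met
8. BSA training 675 days ago vs limit 730 → met
9. condition 'issues stored value' does not hold → requirement n/a → met
10. customer identification procedures absent → not met
11. days since last SAR review 47 > 42 → not met
Not met: 4, 6, 7, 10, 11

4, 6, 7, 10, 11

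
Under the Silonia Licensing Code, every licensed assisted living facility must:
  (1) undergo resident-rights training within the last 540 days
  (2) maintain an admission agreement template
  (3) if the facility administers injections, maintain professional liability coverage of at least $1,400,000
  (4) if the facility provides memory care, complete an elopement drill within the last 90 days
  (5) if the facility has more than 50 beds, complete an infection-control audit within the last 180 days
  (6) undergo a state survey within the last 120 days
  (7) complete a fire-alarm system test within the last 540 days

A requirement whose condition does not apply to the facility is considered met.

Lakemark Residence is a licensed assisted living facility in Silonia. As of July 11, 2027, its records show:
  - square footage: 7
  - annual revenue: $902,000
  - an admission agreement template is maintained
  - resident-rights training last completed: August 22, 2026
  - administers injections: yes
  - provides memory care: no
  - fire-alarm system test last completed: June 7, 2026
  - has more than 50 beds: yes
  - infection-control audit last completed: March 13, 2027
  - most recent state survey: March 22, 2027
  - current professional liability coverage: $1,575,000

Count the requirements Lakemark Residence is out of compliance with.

1. resident-rights training 323 days ago vs limit 540 → met
2. admission agreement template present → met
3. condition 'administers injections' holds; professional liability coverage $1,575,000 ≥ $1,400,000 → met
4. condition 'provides memory care' does not hold → requirement n/a → met
5. condition 'has more than 50 beds' holds; infection-control audit 120 days ago vs limit 180 → met
6. state survey 111 days ago vs limit 120 → met
7. fire-alarm system test 399 days ago vs limit 540 → met
Not met: 0 of 7

0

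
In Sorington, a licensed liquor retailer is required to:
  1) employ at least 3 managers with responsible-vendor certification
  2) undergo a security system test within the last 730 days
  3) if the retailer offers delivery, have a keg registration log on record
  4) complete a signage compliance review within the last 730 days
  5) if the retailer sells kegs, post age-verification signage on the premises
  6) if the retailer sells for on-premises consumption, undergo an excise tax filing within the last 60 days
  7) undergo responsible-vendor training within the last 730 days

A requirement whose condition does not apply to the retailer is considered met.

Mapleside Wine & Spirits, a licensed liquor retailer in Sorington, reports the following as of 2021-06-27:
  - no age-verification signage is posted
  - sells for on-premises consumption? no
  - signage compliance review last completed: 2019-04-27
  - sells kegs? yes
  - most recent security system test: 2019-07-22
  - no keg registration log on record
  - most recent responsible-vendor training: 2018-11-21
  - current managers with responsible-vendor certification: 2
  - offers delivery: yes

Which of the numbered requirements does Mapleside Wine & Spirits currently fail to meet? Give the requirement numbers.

1. managers with responsible-vendor certification 2 < 3 → not met
2. security system test 706 days ago vs limit 730 → met
3. condition 'offers delivery' holds; keg registration log absent → not met
4. signage compliance review 792 days ago vs limit 730 → not met
5. condition 'sells kegs' holds; age-verification signage absent → not met
6. condition 'sells for on-premises consumption' does not hold → requirement n/a → met
7. responsible-vendor training 949 days ago vs limit 730 → not met
Not met: 1, 3, 4, 5, 7

1, 3, 4, 5, 7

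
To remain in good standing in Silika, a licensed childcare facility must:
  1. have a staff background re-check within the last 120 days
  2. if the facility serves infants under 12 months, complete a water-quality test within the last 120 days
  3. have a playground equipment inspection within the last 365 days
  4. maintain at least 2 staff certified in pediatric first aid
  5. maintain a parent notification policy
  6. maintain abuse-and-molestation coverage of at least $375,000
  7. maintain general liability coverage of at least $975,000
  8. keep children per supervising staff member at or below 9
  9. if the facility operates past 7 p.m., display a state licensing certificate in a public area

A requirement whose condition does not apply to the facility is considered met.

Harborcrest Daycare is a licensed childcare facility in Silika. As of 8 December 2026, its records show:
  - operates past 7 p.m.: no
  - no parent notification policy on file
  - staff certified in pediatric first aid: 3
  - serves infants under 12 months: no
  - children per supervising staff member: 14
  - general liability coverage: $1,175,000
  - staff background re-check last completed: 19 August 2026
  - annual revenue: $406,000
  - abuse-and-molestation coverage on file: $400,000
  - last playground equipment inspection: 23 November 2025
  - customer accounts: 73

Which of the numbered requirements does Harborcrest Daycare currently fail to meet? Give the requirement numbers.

1. staff background re-check 111 days ago vs limit 120 → met
2. condition 'serves infants under 12 months' does not hold → requirement n/a → met
3. playground equipment inspection 380 days ago vs limit 365 → not met
4. staff certified in pediatric first aid 3 ≥ 2 → met
5. parent notification policy absent → not met
6. abuse-and-molestation coverage $400,000 ≥ $375,000 → met
7. general liability coverage $1,175,000 ≥ $975,000 → met
8. children per supervising staff member 14 > 9 → not met
9. condition 'operates past 7 p.m.' does not hold → requirement n/a → met
Not met: 3, 5, 8

3, 5, 8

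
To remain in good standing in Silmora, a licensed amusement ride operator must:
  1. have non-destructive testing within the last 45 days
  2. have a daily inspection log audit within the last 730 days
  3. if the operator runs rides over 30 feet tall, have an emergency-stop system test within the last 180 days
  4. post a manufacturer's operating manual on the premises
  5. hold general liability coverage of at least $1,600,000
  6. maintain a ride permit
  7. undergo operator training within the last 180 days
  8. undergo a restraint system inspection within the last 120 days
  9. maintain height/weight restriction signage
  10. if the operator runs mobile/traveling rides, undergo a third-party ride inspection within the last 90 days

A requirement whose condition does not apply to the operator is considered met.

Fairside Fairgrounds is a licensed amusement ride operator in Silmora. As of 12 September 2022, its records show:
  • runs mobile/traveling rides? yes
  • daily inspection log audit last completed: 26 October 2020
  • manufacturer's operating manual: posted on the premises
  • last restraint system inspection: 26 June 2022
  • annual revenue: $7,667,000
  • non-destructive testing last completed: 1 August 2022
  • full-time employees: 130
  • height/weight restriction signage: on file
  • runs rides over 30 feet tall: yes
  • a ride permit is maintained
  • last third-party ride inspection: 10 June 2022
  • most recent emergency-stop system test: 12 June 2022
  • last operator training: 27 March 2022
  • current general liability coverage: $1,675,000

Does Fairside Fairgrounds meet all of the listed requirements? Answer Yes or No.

1. non-destructive testing 42 days ago vs limit 45 → met
2. daily inspection log audit 686 days ago vs limit 730 → met
3. condition 'runs rides over 30 feet tall' holds; emergency-stop system test 92 days ago vs limit 180 → met
4. manufacturer's operating manual present → met
5. general liability coverage $1,675,000 ≥ $1,600,000 → met
6. ride permit present → met
7. operator training 169 days ago vs limit 180 → met
8. restraint system inspection 78 days ago vs limit 120 → met
9. height/weight restriction signage present → met
10. condition 'runs mobile/traveling rides' holds; third-party ride inspection 94 days ago vs limit 90 → not met
Not met: 10

No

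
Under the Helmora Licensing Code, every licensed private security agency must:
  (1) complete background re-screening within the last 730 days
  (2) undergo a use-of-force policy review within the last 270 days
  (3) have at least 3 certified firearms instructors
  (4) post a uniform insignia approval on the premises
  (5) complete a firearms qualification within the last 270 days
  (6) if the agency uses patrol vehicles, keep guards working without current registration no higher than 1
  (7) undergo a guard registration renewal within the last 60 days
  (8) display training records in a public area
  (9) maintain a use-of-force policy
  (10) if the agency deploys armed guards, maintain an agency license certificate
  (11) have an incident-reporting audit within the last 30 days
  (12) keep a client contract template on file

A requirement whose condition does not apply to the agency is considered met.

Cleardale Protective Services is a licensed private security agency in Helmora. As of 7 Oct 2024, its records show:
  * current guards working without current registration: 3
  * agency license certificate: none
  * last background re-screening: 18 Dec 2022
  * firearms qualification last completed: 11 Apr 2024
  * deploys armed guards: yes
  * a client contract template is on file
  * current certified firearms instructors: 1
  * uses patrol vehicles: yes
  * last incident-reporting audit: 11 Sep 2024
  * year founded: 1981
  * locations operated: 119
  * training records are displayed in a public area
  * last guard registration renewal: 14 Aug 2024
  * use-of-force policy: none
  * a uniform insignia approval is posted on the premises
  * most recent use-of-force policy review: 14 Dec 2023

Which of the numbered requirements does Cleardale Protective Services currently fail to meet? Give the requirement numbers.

1. background re-screening 659 days ago vs limit 730 → met
2. use-of-force policy review 298 days ago vs limit 270 → not met
3. certified firearms instructors 1 < 3 → not met
4. uniform insignia approval present → met
5. firearms qualification 179 days ago vs limit 270 → met
6. condition 'uses patrol vehicles' holds; guards working without current registration 3 > 1 → not met
7. guard registration renewal 54 days ago vs limit 60 → met
8. training records present → met
9. use-of-force policy absent → not met
10. condition 'deploys armed guards' holds; agency license certificate absent → not met
11. incident-reporting audit 26 days ago vs limit 30 → met
12. client contract template present → met
Not met: 2, 3, 6, 9, 10

2, 3, 6, 9, 10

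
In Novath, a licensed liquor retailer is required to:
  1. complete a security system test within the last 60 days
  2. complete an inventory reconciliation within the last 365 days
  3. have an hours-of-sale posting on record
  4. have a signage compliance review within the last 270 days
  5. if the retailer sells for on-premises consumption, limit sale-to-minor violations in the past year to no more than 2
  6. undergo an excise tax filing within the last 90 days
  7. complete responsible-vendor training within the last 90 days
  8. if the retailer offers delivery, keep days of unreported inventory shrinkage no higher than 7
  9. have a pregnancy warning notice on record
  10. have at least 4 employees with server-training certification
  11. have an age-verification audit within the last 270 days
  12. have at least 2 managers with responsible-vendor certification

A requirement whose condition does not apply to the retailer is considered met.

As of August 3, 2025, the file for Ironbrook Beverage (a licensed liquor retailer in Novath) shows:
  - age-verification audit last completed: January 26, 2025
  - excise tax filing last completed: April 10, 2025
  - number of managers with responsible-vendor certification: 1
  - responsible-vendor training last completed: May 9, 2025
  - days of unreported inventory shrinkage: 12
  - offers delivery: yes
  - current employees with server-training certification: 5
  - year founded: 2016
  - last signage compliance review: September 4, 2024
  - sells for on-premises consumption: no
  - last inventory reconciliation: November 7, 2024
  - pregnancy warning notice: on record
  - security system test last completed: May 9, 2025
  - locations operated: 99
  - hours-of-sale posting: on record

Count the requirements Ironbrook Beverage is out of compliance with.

1. security system test 86 days ago vs limit 60 → not met
2. inventory reconciliation 269 days ago vs limit 365 → met
3. hours-of-sale posting present → met
4. signage compliance review 333 days ago vs limit 270 → not met
5. condition 'sells for on-premises consumption' does not hold → requirement n/a → met
6. excise tax filing 115 days ago vs limit 90 → not met
7. responsible-vendor training 86 days ago vs limit 90 → met
8. condition 'offers delivery' holds; days of unreported inventory shrinkage 12 > 7 → not met
9. pregnancy warning notice present → met
10. employees with server-training certification 5 ≥ 4 → met
11. age-verification audit 189 days ago vs limit 270 → met
12. managers with responsible-vendor certification 1 < 2 → not met
Not met: 5 of 12

5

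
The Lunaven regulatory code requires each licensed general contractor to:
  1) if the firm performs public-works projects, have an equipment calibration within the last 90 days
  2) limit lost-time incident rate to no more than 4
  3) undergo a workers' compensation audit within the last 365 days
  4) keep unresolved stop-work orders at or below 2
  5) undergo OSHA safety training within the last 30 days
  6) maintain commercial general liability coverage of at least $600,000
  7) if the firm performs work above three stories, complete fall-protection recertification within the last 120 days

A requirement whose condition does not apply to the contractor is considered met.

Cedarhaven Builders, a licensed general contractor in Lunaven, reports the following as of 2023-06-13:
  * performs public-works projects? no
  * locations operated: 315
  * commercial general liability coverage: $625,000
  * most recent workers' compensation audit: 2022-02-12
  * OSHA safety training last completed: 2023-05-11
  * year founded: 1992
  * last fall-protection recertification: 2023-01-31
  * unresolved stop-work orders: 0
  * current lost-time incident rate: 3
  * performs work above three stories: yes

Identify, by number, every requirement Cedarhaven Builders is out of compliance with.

3, 5, 7

1. condition 'performs public-works projects' does not hold → requirement n/a → met
2. lost-time incident rate 3 ≤ 4 → met
3. workers' compensation audit 486 days ago vs limit 365 → not met
4. unresolved stop-work orders 0 ≤ 2 → met
5. OSHA safety training 33 days ago vs limit 30 → not met
6. commercial general liability coverage $625,000 ≥ $600,000 → met
7. condition 'performs work above three stories' holds; fall-protection recertification 133 days ago vs limit 120 → not met
Not met: 3, 5, 7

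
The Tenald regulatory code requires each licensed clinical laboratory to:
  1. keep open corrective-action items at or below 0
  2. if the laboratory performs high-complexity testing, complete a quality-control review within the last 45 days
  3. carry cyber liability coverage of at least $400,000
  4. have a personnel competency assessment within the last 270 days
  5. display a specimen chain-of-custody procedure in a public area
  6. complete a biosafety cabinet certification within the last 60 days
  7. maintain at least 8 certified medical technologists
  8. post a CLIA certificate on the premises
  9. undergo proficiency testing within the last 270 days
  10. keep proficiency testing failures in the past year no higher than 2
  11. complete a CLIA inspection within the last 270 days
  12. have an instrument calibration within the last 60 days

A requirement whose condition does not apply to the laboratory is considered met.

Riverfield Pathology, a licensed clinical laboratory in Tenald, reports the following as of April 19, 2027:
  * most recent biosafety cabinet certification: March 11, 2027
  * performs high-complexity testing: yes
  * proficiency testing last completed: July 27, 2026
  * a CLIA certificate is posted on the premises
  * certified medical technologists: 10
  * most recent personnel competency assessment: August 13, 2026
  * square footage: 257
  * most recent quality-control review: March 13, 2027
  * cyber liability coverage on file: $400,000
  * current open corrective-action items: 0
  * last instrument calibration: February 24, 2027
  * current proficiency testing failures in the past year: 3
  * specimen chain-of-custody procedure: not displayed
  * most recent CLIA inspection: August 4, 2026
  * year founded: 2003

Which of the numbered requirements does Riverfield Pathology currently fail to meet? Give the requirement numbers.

1. open corrective-action items 0 ≤ 0 → met
2. condition 'performs high-complexity testing' holds; quality-control review 37 days ago vs limit 45 → met
3. cyber liability coverage $400,000 ≥ $400,000 → met
4. personnel competency assessment 249 days ago vs limit 270 → met
5. specimen chain-of-custody procedure absent → not met
6. biosafety cabinet certification 39 days ago vs limit 60 → met
7. certified medical technologists 10 ≥ 8 → met
8. CLIA certificate present → met
9. proficiency testing 266 days ago vs limit 270 → met
10. proficiency testing failures in the past year 3 > 2 → not met
11. CLIA inspection 258 days ago vs limit 270 → met
12. instrument calibration 54 days ago vs limit 60 → met
Not met: 5, 10

5, 10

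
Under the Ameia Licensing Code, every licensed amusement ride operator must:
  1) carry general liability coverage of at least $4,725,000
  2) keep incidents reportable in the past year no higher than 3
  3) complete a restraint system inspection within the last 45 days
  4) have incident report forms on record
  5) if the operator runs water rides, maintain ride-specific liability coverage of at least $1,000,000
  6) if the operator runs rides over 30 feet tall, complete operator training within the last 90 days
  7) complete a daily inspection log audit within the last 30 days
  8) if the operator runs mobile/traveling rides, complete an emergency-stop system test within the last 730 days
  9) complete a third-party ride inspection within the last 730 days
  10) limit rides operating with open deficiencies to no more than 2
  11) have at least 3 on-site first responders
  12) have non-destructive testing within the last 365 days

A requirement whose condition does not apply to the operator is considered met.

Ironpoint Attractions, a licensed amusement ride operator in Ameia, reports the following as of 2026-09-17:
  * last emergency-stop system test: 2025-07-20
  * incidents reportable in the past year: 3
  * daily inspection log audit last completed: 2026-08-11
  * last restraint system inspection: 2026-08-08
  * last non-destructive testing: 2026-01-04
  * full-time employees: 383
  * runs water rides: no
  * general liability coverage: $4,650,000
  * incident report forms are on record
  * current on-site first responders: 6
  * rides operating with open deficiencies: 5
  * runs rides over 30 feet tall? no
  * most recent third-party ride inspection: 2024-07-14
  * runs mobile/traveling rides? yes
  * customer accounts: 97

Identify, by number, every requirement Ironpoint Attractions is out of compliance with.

1. general liability coverage $4,650,000 < $4,725,000 → not met
2. incidents reportable in the past year 3 ≤ 3 → met
3. restraint system inspection 40 days ago vs limit 45 → met
4. incident report forms present → met
5. condition 'runs water rides' does not hold → requirement n/a → met
6. condition 'runs rides over 30 feet tall' does not hold → requirement n/a → met
7. daily inspection log audit 37 days ago vs limit 30 → not met
8. condition 'runs mobile/traveling rides' holds; emergency-stop system test 424 days ago vs limit 730 → met
9. third-party ride inspection 795 days ago vs limit 730 → not met
10. rides operating with open deficiencies 5 > 2 → not met
11. on-site first responders 6 ≥ 3 → met
12. non-destructive testing 256 days ago vs limit 365 → met
Not met: 1, 7, 9, 10

1, 7, 9, 10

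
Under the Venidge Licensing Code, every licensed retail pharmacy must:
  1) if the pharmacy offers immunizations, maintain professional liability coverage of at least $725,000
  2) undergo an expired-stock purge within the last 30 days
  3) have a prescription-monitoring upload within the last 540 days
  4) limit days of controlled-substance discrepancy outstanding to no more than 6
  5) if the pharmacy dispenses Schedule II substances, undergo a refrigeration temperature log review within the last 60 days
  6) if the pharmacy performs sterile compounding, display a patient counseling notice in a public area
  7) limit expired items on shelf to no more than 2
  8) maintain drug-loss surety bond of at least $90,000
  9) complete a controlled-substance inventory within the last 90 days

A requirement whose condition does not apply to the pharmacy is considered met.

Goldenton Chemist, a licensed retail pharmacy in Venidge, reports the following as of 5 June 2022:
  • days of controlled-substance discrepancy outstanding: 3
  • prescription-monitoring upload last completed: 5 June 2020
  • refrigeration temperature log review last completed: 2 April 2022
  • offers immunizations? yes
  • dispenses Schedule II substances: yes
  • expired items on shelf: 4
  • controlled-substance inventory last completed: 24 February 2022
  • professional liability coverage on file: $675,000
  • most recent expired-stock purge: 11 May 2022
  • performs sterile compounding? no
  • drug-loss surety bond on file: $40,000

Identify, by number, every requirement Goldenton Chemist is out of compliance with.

1. condition 'offers immunizations' holds; professional liability coverage $675,000 < $725,000 → not met
2. expired-stock purge 25 days ago vs limit 30 → met
3. prescription-monitoring upload 730 days ago vs limit 540 → not met
4. days of controlled-substance discrepancy outstanding 3 ≤ 6 → met
5. condition 'dispenses Schedule II substances' holds; refrigeration temperature log review 64 days ago vs limit 60 → not met
6. condition 'performs sterile compounding' does not hold → requirement n/a → met
7. expired items on shelf 4 > 2 → not met
8. drug-loss surety bond $40,000 < $90,000 → not met
9. controlled-substance inventory 101 days ago vs limit 90 → not met
Not met: 1, 3, 5, 7, 8, 9

1, 3, 5, 7, 8, 9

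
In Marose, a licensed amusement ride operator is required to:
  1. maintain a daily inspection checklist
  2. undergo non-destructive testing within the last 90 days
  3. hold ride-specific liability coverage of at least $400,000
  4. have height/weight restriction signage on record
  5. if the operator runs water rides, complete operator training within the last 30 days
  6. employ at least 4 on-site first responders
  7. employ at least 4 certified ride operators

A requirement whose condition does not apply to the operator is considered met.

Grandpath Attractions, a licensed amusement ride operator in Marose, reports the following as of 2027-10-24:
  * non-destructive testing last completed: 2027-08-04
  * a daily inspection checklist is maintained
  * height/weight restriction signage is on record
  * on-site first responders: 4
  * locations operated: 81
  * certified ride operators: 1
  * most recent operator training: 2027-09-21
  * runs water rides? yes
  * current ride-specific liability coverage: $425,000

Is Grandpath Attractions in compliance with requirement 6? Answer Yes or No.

6. on-site first responders 4 ≥ 4 → met

Yes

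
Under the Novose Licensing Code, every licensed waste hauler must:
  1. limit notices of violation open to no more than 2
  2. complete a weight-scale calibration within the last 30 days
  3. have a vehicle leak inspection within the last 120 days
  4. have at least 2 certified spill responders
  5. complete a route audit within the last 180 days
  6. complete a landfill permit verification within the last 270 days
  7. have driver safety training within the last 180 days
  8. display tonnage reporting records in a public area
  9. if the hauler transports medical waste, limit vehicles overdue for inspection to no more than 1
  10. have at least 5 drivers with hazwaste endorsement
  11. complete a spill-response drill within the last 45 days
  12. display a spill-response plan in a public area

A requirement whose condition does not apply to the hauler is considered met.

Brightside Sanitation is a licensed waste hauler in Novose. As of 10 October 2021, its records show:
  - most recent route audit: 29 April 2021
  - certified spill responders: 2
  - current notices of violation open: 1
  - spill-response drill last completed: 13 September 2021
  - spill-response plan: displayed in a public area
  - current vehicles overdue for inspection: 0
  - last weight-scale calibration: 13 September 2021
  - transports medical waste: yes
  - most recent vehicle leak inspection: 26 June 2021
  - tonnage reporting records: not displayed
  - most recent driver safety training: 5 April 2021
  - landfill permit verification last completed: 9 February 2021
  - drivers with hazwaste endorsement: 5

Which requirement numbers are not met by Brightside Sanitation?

7, 8

1. notices of violation open 1 ≤ 2 → met
2. weight-scale calibration 27 days ago vs limit 30 → met
3. vehicle leak inspection 106 days ago vs limit 120 → met
4. certified spill responders 2 ≥ 2 → met
5. route audit 164 days ago vs limit 180 → met
6. landfill permit verification 243 days ago vs limit 270 → met
7. driver safety training 188 days ago vs limit 180 → not met
8. tonnage reporting records absent → not met
9. condition 'transports medical waste' holds; vehicles overdue for inspection 0 ≤ 1 → met
10. drivers with hazwaste endorsement 5 ≥ 5 → met
11. spill-response drill 27 days ago vs limit 45 → met
12. spill-response plan present → met
Not met: 7, 8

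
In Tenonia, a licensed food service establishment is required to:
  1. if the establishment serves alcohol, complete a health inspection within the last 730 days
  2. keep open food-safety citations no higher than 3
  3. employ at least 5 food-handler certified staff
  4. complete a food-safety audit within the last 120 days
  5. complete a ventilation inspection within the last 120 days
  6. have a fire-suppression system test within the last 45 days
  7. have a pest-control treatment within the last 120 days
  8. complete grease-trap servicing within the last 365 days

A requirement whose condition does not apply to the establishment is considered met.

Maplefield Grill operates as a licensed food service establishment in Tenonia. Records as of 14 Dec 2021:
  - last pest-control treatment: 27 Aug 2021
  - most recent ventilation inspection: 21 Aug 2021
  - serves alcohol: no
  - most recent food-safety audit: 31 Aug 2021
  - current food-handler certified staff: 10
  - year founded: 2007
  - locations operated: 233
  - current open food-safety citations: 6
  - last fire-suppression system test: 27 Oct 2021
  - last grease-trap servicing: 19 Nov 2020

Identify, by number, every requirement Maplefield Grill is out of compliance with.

1. condition 'serves alcohol' does not hold → requirement n/a → met
2. open food-safety citations 6 > 3 → not met
3. food-handler certified staff 10 ≥ 5 → met
4. food-safety audit 105 days ago vs limit 120 → met
5. ventilation inspection 115 days ago vs limit 120 → met
6. fire-suppression system test 48 days ago vs limit 45 → not met
7. pest-control treatment 109 days ago vs limit 120 → met
8. grease-trap servicing 390 days ago vs limit 365 → not met
Not met: 2, 6, 8

2, 6, 8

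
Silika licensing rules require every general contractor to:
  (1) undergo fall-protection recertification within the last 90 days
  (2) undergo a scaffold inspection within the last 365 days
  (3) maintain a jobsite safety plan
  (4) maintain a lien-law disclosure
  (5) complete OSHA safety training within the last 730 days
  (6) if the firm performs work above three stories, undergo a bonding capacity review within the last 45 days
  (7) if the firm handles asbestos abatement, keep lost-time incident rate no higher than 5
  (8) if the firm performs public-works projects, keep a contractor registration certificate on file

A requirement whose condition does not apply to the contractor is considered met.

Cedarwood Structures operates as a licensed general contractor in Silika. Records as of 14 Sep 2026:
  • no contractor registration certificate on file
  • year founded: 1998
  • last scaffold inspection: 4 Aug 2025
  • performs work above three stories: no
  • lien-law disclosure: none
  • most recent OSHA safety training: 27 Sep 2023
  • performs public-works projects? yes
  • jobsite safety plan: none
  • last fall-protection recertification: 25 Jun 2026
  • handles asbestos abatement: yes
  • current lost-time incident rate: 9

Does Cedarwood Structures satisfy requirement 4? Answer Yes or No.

No

4. lien-law disclosure absent → not met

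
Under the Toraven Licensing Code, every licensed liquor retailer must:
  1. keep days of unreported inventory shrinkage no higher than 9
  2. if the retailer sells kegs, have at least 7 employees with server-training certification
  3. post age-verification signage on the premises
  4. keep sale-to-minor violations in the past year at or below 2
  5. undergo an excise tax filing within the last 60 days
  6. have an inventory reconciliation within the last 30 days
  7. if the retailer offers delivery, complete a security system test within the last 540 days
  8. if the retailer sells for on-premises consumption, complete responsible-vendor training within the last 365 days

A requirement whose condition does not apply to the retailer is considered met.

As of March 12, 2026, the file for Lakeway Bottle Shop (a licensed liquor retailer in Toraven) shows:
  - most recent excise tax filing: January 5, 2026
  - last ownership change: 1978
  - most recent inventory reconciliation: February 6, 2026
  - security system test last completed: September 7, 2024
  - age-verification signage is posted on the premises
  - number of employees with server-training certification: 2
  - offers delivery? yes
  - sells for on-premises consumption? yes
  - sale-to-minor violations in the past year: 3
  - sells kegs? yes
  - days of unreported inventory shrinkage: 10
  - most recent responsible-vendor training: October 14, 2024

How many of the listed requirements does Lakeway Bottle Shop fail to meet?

7

1. days of unreported inventory shrinkage 10 > 9 → not met
2. condition 'sells kegs' holds; employees with server-training certification 2 < 7 → not met
3. age-verification signage present → met
4. sale-to-minor violations in the past year 3 > 2 → not met
5. excise tax filing 66 days ago vs limit 60 → not met
6. inventory reconciliation 34 days ago vs limit 30 → not met
7. condition 'offers delivery' holds; security system test 551 days ago vs limit 540 → not met
8. condition 'sells for on-premises consumption' holds; responsible-vendor training 514 days ago vs limit 365 → not met
Not met: 7 of 8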